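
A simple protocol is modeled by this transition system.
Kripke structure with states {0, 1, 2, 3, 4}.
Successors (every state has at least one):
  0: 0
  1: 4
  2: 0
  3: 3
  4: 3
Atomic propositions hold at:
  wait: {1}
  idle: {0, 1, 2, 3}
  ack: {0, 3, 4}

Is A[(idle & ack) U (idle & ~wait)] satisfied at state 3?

Yes

Sat(idle & ack) = {0, 3}
Sat(~wait) = {0, 2, 3, 4}
Sat(idle & ~wait) = {0, 2, 3}
A[(idle & ack) U (idle & ~wait)]: least fixpoint, start Z0 = Sat((idle & ~wait)) = {0, 2, 3}, add states in Sat(idle & ack) with every successor in Z. Already a fixed point.
Sat(A[(idle & ack) U (idle & ~wait)]) = {0, 2, 3}
3 ∈ Sat(A[(idle & ack) U (idle & ~wait)]) = {0, 2, 3}, so the formula holds at 3.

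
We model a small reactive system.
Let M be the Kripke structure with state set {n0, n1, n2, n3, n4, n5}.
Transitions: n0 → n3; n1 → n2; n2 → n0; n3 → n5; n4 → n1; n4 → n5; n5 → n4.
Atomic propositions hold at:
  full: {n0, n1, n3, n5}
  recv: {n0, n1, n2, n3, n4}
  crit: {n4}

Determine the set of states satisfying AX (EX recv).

{n1, n2, n3, n4, n5}

Sat(EX recv) = {s : some successor in {n0, n1, n2, n3, n4}} = {n0, n1, n2, n4, n5}
Sat(AX (EX recv)) = {s : every successor in {n0, n1, n2, n4, n5}} = {n1, n2, n3, n4, n5}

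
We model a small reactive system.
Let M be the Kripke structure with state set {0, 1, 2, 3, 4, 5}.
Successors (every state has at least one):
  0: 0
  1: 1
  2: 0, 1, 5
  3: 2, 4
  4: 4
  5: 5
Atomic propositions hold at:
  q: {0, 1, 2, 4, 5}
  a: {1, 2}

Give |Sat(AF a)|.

AF a: least fixpoint, start Z0 = {1, 2}, add states with every successor in Z. Already a fixed point.
Sat(AF a) = {1, 2}
|Sat(AF a)| = |{1, 2}| = 2.

2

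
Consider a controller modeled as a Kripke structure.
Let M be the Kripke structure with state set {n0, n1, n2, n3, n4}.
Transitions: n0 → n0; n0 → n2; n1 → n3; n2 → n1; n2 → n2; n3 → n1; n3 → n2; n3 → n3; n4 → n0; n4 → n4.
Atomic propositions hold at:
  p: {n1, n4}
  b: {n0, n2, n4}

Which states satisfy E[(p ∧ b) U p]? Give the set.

Sat(p ∧ b) = {n4}
E[(p ∧ b) U p]: least fixpoint, start Z0 = Sat(p) = {n1, n4}, add states in Sat(p ∧ b) with some successor in Z. Already a fixed point.
Sat(E[(p ∧ b) U p]) = {n1, n4}

{n1, n4}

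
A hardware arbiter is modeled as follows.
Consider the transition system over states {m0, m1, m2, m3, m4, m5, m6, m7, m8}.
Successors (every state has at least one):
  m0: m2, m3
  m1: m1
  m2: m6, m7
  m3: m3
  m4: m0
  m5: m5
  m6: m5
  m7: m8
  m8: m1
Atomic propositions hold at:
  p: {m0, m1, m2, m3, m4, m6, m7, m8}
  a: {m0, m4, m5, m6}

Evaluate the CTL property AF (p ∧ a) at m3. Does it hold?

Sat(p ∧ a) = {m0, m4, m6}
AF (p ∧ a): least fixpoint, start Z0 = {m0, m4, m6}, add states with every successor in Z. Already a fixed point.
Sat(AF (p ∧ a)) = {m0, m4, m6}
m3 ∉ Sat(AF (p ∧ a)) = {m0, m4, m6}, so the formula does not hold at m3.

No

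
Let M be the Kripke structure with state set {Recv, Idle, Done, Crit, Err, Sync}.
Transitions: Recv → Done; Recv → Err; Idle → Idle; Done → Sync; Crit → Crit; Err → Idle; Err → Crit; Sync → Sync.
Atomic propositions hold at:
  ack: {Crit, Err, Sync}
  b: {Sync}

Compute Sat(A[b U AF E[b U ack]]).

{Recv, Done, Crit, Err, Sync}

E[b U ack]: least fixpoint, start Z0 = Sat(ack) = {Crit, Err, Sync}, add states in Sat(b) with some successor in Z. Already a fixed point.
Sat(E[b U ack]) = {Crit, Err, Sync}
AF E[b U ack]: least fixpoint, start Z0 = {Crit, Err, Sync}, add states with every successor in Z. Z1 = {Done, Crit, Err, Sync}; Z2 = {Recv, Done, Crit, Err, Sync}; fixed.
Sat(AF E[b U ack]) = {Recv, Done, Crit, Err, Sync}
A[b U AF E[b U ack]]: least fixpoint, start Z0 = Sat(AF E[b U ack]) = {Recv, Done, Crit, Err, Sync}, add states in Sat(b) with every successor in Z. Already a fixed point.
Sat(A[b U AF E[b U ack]]) = {Recv, Done, Crit, Err, Sync}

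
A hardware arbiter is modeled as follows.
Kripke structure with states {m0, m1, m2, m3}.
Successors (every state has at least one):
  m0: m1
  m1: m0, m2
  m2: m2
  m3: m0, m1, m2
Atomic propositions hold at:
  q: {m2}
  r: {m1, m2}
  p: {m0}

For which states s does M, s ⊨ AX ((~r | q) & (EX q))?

Sat(~r) = {m0, m3}
Sat(~r | q) = {m0, m2, m3}
Sat(EX q) = {s : some successor in {m2}} = {m1, m2, m3}
Sat((~r | q) & (EX q)) = {m2, m3}
Sat(AX ((~r | q) & (EX q))) = {s : every successor in {m2, m3}} = {m2}

{m2}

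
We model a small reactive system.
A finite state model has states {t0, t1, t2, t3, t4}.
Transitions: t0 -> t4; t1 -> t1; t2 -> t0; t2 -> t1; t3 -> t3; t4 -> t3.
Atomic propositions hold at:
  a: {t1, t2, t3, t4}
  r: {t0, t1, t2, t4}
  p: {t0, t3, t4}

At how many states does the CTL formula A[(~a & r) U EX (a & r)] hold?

Sat(~a) = {t0}
Sat(~a & r) = {t0}
Sat(a & r) = {t1, t2, t4}
Sat(EX (a & r)) = {s : some successor in {t1, t2, t4}} = {t0, t1, t2}
A[(~a & r) U EX (a & r)]: least fixpoint, start Z0 = Sat(EX (a & r)) = {t0, t1, t2}, add states in Sat(~a & r) with every successor in Z. Already a fixed point.
Sat(A[(~a & r) U EX (a & r)]) = {t0, t1, t2}
|Sat(A[(~a & r) U EX (a & r)])| = |{t0, t1, t2}| = 3.

3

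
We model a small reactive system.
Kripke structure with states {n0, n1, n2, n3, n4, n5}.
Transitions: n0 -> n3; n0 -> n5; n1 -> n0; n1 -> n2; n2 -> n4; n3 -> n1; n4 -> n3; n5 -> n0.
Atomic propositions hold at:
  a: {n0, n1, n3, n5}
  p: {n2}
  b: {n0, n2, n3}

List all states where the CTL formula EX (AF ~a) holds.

Sat(~a) = {n2, n4}
AF ~a: least fixpoint, start Z0 = {n2, n4}, add states with every successor in Z. Already a fixed point.
Sat(AF ~a) = {n2, n4}
Sat(EX (AF ~a)) = {s : some successor in {n2, n4}} = {n1, n2}

{n1, n2}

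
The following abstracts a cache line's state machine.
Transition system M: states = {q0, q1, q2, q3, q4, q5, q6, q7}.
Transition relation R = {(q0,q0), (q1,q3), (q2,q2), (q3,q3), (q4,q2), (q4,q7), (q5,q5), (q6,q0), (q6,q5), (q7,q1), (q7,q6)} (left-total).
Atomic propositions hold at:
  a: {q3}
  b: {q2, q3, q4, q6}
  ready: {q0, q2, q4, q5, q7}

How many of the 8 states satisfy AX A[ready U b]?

3

A[ready U b]: least fixpoint, start Z0 = Sat(b) = {q2, q3, q4, q6}, add states in Sat(ready) with every successor in Z. Already a fixed point.
Sat(A[ready U b]) = {q2, q3, q4, q6}
Sat(AX A[ready U b]) = {s : every successor in {q2, q3, q4, q6}} = {q1, q2, q3}
|Sat(AX A[ready U b])| = |{q1, q2, q3}| = 3.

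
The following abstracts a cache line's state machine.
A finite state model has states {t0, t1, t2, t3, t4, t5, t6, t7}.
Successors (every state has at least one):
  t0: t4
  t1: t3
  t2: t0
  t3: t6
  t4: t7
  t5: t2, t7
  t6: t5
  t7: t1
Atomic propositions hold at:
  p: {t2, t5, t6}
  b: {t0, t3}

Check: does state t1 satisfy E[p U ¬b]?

Sat(¬b) = {t1, t2, t4, t5, t6, t7}
E[p U ¬b]: least fixpoint, start Z0 = Sat(¬b) = {t1, t2, t4, t5, t6, t7}, add states in Sat(p) with some successor in Z. Already a fixed point.
Sat(E[p U ¬b]) = {t1, t2, t4, t5, t6, t7}
t1 ∈ Sat(E[p U ¬b]) = {t1, t2, t4, t5, t6, t7}, so the formula holds at t1.

Yes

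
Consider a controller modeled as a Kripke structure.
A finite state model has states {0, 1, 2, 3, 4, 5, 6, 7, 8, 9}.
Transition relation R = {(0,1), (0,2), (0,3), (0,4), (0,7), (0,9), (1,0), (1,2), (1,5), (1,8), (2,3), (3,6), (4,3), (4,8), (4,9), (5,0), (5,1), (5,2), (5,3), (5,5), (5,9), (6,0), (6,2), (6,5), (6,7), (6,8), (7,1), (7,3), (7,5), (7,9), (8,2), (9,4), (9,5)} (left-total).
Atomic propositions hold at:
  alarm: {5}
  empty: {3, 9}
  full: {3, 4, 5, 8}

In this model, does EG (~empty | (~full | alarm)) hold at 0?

Sat(~empty) = {0, 1, 2, 4, 5, 6, 7, 8}
Sat(~full) = {0, 1, 2, 6, 7, 9}
Sat(~full | alarm) = {0, 1, 2, 5, 6, 7, 9}
Sat(~empty | (~full | alarm)) = {0, 1, 2, 4, 5, 6, 7, 8, 9}
EG (~empty | (~full | alarm)): greatest fixpoint, start Z0 = {0, 1, 2, 4, 5, 6, 7, 8, 9}, keep only states in Sat with some successor in Z. Z1 = {0, 1, 4, 5, 6, 7, 8, 9}; Z2 = {0, 1, 4, 5, 6, 7, 9}; fixed.
Sat(EG (~empty | (~full | alarm))) = {0, 1, 4, 5, 6, 7, 9}
0 ∈ Sat(EG (~empty | (~full | alarm))) = {0, 1, 4, 5, 6, 7, 9}, so the formula holds at 0.

Yes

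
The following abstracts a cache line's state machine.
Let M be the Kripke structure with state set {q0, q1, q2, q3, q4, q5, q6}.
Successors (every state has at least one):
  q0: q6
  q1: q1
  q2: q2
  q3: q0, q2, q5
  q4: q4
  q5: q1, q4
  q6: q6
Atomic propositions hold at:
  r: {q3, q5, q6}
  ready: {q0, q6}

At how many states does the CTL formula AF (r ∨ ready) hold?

Sat(r ∨ ready) = {q0, q3, q5, q6}
AF (r ∨ ready): least fixpoint, start Z0 = {q0, q3, q5, q6}, add states with every successor in Z. Already a fixed point.
Sat(AF (r ∨ ready)) = {q0, q3, q5, q6}
|Sat(AF (r ∨ ready))| = |{q0, q3, q5, q6}| = 4.

4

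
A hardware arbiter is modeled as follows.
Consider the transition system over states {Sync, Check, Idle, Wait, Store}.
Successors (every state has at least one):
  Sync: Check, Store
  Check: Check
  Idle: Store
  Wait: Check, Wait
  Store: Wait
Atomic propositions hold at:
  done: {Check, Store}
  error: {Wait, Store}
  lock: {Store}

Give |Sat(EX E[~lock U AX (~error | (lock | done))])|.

4

Sat(~lock) = {Sync, Check, Idle, Wait}
Sat(~error) = {Sync, Check, Idle}
Sat(lock | done) = {Check, Store}
Sat(~error | (lock | done)) = {Sync, Check, Idle, Store}
Sat(AX (~error | (lock | done))) = {s : every successor in {Sync, Check, Idle, Store}} = {Sync, Check, Idle}
E[~lock U AX (~error | (lock | done))]: least fixpoint, start Z0 = Sat(AX (~error | (lock | done))) = {Sync, Check, Idle}, add states in Sat(~lock) with some successor in Z. Z1 = {Sync, Check, Idle, Wait}; fixed.
Sat(E[~lock U AX (~error | (lock | done))]) = {Sync, Check, Idle, Wait}
Sat(EX E[~lock U AX (~error | (lock | done))]) = {s : some successor in {Sync, Check, Idle, Wait}} = {Sync, Check, Wait, Store}
|Sat(EX E[~lock U AX (~error | (lock | done))])| = |{Sync, Check, Wait, Store}| = 4.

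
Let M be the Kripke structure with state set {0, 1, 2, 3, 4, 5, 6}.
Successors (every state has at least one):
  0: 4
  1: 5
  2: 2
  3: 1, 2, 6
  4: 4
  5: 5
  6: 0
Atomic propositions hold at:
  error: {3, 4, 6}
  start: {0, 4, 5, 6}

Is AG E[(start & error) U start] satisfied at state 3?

No

Sat(start & error) = {4, 6}
E[(start & error) U start]: least fixpoint, start Z0 = Sat(start) = {0, 4, 5, 6}, add states in Sat(start & error) with some successor in Z. Already a fixed point.
Sat(E[(start & error) U start]) = {0, 4, 5, 6}
AG E[(start & error) U start]: greatest fixpoint, start Z0 = {0, 4, 5, 6}, keep only states in Sat with every successor in Z. Already a fixed point.
Sat(AG E[(start & error) U start]) = {0, 4, 5, 6}
3 ∉ Sat(AG E[(start & error) U start]) = {0, 4, 5, 6}, so the formula does not hold at 3.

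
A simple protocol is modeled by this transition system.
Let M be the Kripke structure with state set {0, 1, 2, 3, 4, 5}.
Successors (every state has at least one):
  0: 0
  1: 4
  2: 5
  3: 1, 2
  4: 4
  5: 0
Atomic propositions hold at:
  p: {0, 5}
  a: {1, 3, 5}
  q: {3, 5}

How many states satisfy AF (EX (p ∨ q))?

3

Sat(p ∨ q) = {0, 3, 5}
Sat(EX (p ∨ q)) = {s : some successor in {0, 3, 5}} = {0, 2, 5}
AF (EX (p ∨ q)): least fixpoint, start Z0 = {0, 2, 5}, add states with every successor in Z. Already a fixed point.
Sat(AF (EX (p ∨ q))) = {0, 2, 5}
|Sat(AF (EX (p ∨ q)))| = |{0, 2, 5}| = 3.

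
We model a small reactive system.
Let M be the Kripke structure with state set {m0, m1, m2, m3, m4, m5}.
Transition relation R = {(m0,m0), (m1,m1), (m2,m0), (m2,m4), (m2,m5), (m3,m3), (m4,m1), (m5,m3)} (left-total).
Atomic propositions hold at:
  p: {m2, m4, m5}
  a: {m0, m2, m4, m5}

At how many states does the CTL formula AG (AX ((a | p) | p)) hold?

Sat(a | p) = {m0, m2, m4, m5}
Sat((a | p) | p) = {m0, m2, m4, m5}
Sat(AX ((a | p) | p)) = {s : every successor in {m0, m2, m4, m5}} = {m0, m2}
AG (AX ((a | p) | p)): greatest fixpoint, start Z0 = {m0, m2}, keep only states in Sat with every successor in Z. Z1 = {m0}; fixed.
Sat(AG (AX ((a | p) | p))) = {m0}
|Sat(AG (AX ((a | p) | p)))| = |{m0}| = 1.

1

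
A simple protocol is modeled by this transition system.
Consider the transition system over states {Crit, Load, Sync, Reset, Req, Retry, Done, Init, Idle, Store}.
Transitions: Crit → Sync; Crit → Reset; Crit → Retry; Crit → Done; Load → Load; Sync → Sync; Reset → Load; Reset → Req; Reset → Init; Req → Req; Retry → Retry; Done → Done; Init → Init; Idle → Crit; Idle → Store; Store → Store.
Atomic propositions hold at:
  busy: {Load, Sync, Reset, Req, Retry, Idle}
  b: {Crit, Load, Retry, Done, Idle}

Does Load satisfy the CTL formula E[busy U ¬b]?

Sat(¬b) = {Sync, Reset, Req, Init, Store}
E[busy U ¬b]: least fixpoint, start Z0 = Sat(¬b) = {Sync, Reset, Req, Init, Store}, add states in Sat(busy) with some successor in Z. Z1 = {Sync, Reset, Req, Init, Idle, Store}; fixed.
Sat(E[busy U ¬b]) = {Sync, Reset, Req, Init, Idle, Store}
Load ∉ Sat(E[busy U ¬b]) = {Sync, Reset, Req, Init, Idle, Store}, so the formula does not hold at Load.

No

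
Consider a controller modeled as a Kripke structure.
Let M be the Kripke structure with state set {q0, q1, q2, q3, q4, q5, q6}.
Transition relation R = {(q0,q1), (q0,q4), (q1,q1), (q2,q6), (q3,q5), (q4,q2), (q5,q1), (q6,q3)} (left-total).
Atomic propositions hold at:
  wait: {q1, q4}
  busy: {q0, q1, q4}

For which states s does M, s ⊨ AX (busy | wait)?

Sat(busy | wait) = {q0, q1, q4}
Sat(AX (busy | wait)) = {s : every successor in {q0, q1, q4}} = {q0, q1, q5}

{q0, q1, q5}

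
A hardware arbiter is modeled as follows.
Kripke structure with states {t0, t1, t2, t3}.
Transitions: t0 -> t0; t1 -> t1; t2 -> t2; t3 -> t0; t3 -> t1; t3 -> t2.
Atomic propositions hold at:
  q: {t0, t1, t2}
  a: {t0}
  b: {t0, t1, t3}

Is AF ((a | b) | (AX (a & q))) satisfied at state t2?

Sat(a | b) = {t0, t1, t3}
Sat(a & q) = {t0}
Sat(AX (a & q)) = {s : every successor in {t0}} = {t0}
Sat((a | b) | (AX (a & q))) = {t0, t1, t3}
AF ((a | b) | (AX (a & q))): least fixpoint, start Z0 = {t0, t1, t3}, add states with every successor in Z. Already a fixed point.
Sat(AF ((a | b) | (AX (a & q)))) = {t0, t1, t3}
t2 ∉ Sat(AF ((a | b) | (AX (a & q)))) = {t0, t1, t3}, so the formula does not hold at t2.

No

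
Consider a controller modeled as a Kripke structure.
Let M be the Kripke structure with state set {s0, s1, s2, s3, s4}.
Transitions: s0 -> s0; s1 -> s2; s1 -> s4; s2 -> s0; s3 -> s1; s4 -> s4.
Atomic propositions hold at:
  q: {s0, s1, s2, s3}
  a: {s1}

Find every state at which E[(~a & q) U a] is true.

{s1, s3}

Sat(~a) = {s0, s2, s3, s4}
Sat(~a & q) = {s0, s2, s3}
E[(~a & q) U a]: least fixpoint, start Z0 = Sat(a) = {s1}, add states in Sat(~a & q) with some successor in Z. Z1 = {s1, s3}; fixed.
Sat(E[(~a & q) U a]) = {s1, s3}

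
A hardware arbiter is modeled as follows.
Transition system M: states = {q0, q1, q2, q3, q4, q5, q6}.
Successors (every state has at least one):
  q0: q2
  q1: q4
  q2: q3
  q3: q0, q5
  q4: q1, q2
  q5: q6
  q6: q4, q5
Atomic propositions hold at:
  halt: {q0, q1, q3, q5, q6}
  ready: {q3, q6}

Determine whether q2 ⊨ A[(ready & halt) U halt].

Sat(ready & halt) = {q3, q6}
A[(ready & halt) U halt]: least fixpoint, start Z0 = Sat(halt) = {q0, q1, q3, q5, q6}, add states in Sat(ready & halt) with every successor in Z. Already a fixed point.
Sat(A[(ready & halt) U halt]) = {q0, q1, q3, q5, q6}
q2 ∉ Sat(A[(ready & halt) U halt]) = {q0, q1, q3, q5, q6}, so the formula does not hold at q2.

No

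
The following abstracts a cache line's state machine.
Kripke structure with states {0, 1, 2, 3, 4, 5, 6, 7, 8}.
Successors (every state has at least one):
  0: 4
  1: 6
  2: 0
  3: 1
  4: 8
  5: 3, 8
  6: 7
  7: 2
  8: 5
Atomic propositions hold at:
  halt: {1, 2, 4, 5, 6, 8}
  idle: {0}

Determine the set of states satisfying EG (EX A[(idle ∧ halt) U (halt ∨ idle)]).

Sat(idle ∧ halt) = ∅
Sat(halt ∨ idle) = {0, 1, 2, 4, 5, 6, 8}
A[(idle ∧ halt) U (halt ∨ idle)]: least fixpoint, start Z0 = Sat((halt ∨ idle)) = {0, 1, 2, 4, 5, 6, 8}, add states in Sat(idle ∧ halt) with every successor in Z. Already a fixed point.
Sat(A[(idle ∧ halt) U (halt ∨ idle)]) = {0, 1, 2, 4, 5, 6, 8}
Sat(EX A[(idle ∧ halt) U (halt ∨ idle)]) = {s : some successor in {0, 1, 2, 4, 5, 6, 8}} = {0, 1, 2, 3, 4, 5, 7, 8}
EG (EX A[(idle ∧ halt) U (halt ∨ idle)]): greatest fixpoint, start Z0 = {0, 1, 2, 3, 4, 5, 7, 8}, keep only states in Sat with some successor in Z. Z1 = {0, 2, 3, 4, 5, 7, 8}; Z2 = {0, 2, 4, 5, 7, 8}; fixed.
Sat(EG (EX A[(idle ∧ halt) U (halt ∨ idle)])) = {0, 2, 4, 5, 7, 8}

{0, 2, 4, 5, 7, 8}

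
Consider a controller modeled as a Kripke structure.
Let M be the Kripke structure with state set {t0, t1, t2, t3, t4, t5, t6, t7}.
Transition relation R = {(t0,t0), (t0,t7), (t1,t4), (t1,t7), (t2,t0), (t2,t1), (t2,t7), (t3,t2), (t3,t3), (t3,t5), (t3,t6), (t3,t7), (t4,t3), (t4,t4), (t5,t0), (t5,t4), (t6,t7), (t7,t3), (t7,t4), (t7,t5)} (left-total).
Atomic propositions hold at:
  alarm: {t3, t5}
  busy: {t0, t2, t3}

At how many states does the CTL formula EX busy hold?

6

Sat(EX busy) = {s : some successor in {t0, t2, t3}} = {t0, t2, t3, t4, t5, t7}
|Sat(EX busy)| = |{t0, t2, t3, t4, t5, t7}| = 6.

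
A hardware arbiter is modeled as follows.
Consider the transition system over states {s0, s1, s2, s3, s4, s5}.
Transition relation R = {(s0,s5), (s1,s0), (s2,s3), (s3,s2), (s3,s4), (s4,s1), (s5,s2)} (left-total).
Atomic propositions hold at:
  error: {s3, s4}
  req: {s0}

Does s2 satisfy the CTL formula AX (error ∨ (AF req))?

AF req: least fixpoint, start Z0 = {s0}, add states with every successor in Z. Z1 = {s0, s1}; Z2 = {s0, s1, s4}; fixed.
Sat(AF req) = {s0, s1, s4}
Sat(error ∨ (AF req)) = {s0, s1, s3, s4}
Sat(AX (error ∨ (AF req))) = {s : every successor in {s0, s1, s3, s4}} = {s1, s2, s4}
s2 ∈ Sat(AX (error ∨ (AF req))) = {s1, s2, s4}, so the formula holds at s2.

Yes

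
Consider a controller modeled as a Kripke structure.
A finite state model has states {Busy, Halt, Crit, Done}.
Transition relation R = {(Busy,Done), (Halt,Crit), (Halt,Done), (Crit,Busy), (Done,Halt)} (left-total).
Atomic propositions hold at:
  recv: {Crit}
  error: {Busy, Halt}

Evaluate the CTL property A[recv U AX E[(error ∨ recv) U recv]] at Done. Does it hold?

Sat(error ∨ recv) = {Busy, Halt, Crit}
E[(error ∨ recv) U recv]: least fixpoint, start Z0 = Sat(recv) = {Crit}, add states in Sat(error ∨ recv) with some successor in Z. Z1 = {Halt, Crit}; fixed.
Sat(E[(error ∨ recv) U recv]) = {Halt, Crit}
Sat(AX E[(error ∨ recv) U recv]) = {s : every successor in {Halt, Crit}} = {Done}
A[recv U AX E[(error ∨ recv) U recv]]: least fixpoint, start Z0 = Sat(AX E[(error ∨ recv) U recv]) = {Done}, add states in Sat(recv) with every successor in Z. Already a fixed point.
Sat(A[recv U AX E[(error ∨ recv) U recv]]) = {Done}
Done ∈ Sat(A[recv U AX E[(error ∨ recv) U recv]]) = {Done}, so the formula holds at Done.

Yes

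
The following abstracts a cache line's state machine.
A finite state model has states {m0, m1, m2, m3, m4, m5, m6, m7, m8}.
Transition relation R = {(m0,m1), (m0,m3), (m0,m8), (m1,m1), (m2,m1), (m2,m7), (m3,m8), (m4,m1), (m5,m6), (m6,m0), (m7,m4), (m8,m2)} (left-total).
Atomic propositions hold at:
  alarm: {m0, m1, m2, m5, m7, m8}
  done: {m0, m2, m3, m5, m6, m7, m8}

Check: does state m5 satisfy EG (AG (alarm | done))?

Sat(alarm | done) = {m0, m1, m2, m3, m5, m6, m7, m8}
AG (alarm | done): greatest fixpoint, start Z0 = {m0, m1, m2, m3, m5, m6, m7, m8}, keep only states in Sat with every successor in Z. Z1 = {m0, m1, m2, m3, m5, m6, m8}; Z2 = {m0, m1, m3, m5, m6, m8}; Z3 = {m0, m1, m3, m5, m6}; Z4 = {m1, m5, m6}; Z5 = {m1, m5}; Z6 = {m1}; fixed.
Sat(AG (alarm | done)) = {m1}
EG (AG (alarm | done)): greatest fixpoint, start Z0 = {m1}, keep only states in Sat with some successor in Z. Already a fixed point.
Sat(EG (AG (alarm | done))) = {m1}
m5 ∉ Sat(EG (AG (alarm | done))) = {m1}, so the formula does not hold at m5.

No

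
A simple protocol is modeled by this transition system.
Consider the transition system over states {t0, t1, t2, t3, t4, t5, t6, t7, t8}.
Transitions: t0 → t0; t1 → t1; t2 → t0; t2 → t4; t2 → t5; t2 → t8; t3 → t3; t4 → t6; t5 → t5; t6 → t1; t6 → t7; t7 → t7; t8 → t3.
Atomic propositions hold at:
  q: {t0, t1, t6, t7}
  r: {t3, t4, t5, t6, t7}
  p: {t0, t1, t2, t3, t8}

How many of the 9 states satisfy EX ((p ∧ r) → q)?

7

Sat(p ∧ r) = {t3}
Sat((p ∧ r) → q) = {t0, t1, t2, t4, t5, t6, t7, t8}
Sat(EX ((p ∧ r) → q)) = {s : some successor in {t0, t1, t2, t4, t5, t6, t7, t8}} = {t0, t1, t2, t4, t5, t6, t7}
|Sat(EX ((p ∧ r) → q))| = |{t0, t1, t2, t4, t5, t6, t7}| = 7.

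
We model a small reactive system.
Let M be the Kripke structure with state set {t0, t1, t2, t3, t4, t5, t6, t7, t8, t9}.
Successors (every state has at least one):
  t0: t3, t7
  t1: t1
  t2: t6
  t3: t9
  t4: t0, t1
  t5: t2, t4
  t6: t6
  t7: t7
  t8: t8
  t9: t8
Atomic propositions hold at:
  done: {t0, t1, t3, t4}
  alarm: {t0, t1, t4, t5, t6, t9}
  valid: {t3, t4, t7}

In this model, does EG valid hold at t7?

Yes

EG valid: greatest fixpoint, start Z0 = {t3, t4, t7}, keep only states in Sat with some successor in Z. Z1 = {t7}; fixed.
Sat(EG valid) = {t7}
t7 ∈ Sat(EG valid) = {t7}, so the formula holds at t7.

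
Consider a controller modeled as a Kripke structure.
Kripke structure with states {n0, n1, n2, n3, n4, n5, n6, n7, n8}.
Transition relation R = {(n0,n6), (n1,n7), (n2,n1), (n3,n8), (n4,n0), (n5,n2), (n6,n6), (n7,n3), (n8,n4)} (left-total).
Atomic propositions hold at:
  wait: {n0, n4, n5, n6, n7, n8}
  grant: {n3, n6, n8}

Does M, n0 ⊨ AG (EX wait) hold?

Sat(EX wait) = {s : some successor in {n0, n4, n5, n6, n7, n8}} = {n0, n1, n3, n4, n6, n8}
AG (EX wait): greatest fixpoint, start Z0 = {n0, n1, n3, n4, n6, n8}, keep only states in Sat with every successor in Z. Z1 = {n0, n3, n4, n6, n8}; fixed.
Sat(AG (EX wait)) = {n0, n3, n4, n6, n8}
n0 ∈ Sat(AG (EX wait)) = {n0, n3, n4, n6, n8}, so the formula holds at n0.

Yes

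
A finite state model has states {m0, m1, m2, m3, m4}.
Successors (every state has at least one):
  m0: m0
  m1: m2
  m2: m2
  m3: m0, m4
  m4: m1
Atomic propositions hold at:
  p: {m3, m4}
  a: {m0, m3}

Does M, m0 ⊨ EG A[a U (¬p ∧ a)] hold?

Sat(¬p) = {m0, m1, m2}
Sat(¬p ∧ a) = {m0}
A[a U (¬p ∧ a)]: least fixpoint, start Z0 = Sat((¬p ∧ a)) = {m0}, add states in Sat(a) with every successor in Z. Already a fixed point.
Sat(A[a U (¬p ∧ a)]) = {m0}
EG A[a U (¬p ∧ a)]: greatest fixpoint, start Z0 = {m0}, keep only states in Sat with some successor in Z. Already a fixed point.
Sat(EG A[a U (¬p ∧ a)]) = {m0}
m0 ∈ Sat(EG A[a U (¬p ∧ a)]) = {m0}, so the formula holds at m0.

Yes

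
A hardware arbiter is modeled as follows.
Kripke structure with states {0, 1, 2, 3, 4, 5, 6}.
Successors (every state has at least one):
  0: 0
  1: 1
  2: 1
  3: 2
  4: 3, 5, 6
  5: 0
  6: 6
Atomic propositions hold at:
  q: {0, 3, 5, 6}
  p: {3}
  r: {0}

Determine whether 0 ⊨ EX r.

Yes

Sat(EX r) = {s : some successor in {0}} = {0, 5}
0 ∈ Sat(EX r) = {0, 5}, so the formula holds at 0.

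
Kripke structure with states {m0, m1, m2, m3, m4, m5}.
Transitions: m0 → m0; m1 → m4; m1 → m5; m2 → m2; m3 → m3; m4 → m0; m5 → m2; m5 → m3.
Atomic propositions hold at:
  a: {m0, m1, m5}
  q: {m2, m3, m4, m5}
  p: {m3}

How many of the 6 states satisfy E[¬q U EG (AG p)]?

1

Sat(¬q) = {m0, m1}
AG p: greatest fixpoint, start Z0 = {m3}, keep only states in Sat with every successor in Z. Already a fixed point.
Sat(AG p) = {m3}
EG (AG p): greatest fixpoint, start Z0 = {m3}, keep only states in Sat with some successor in Z. Already a fixed point.
Sat(EG (AG p)) = {m3}
E[¬q U EG (AG p)]: least fixpoint, start Z0 = Sat(EG (AG p)) = {m3}, add states in Sat(¬q) with some successor in Z. Already a fixed point.
Sat(E[¬q U EG (AG p)]) = {m3}
|Sat(E[¬q U EG (AG p)])| = |{m3}| = 1.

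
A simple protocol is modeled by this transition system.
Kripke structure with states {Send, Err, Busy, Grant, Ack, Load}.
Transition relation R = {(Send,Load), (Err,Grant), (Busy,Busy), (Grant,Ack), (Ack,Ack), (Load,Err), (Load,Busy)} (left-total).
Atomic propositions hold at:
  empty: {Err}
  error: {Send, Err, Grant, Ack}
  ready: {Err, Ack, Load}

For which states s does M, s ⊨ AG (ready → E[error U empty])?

{Busy}

E[error U empty]: least fixpoint, start Z0 = Sat(empty) = {Err}, add states in Sat(error) with some successor in Z. Already a fixed point.
Sat(E[error U empty]) = {Err}
Sat(ready → E[error U empty]) = {Send, Err, Busy, Grant}
AG (ready → E[error U empty]): greatest fixpoint, start Z0 = {Send, Err, Busy, Grant}, keep only states in Sat with every successor in Z. Z1 = {Err, Busy}; Z2 = {Busy}; fixed.
Sat(AG (ready → E[error U empty])) = {Busy}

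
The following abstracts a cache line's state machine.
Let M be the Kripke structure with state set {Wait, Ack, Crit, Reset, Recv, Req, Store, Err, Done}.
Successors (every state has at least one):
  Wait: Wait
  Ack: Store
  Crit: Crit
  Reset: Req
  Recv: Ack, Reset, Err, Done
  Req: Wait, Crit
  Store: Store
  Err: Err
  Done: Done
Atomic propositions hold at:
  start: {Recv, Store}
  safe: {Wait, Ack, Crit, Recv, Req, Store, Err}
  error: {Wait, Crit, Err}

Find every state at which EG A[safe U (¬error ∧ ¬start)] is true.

Sat(¬error) = {Ack, Reset, Recv, Req, Store, Done}
Sat(¬start) = {Wait, Ack, Crit, Reset, Req, Err, Done}
Sat(¬error ∧ ¬start) = {Ack, Reset, Req, Done}
A[safe U (¬error ∧ ¬start)]: least fixpoint, start Z0 = Sat((¬error ∧ ¬start)) = {Ack, Reset, Req, Done}, add states in Sat(safe) with every successor in Z. Already a fixed point.
Sat(A[safe U (¬error ∧ ¬start)]) = {Ack, Reset, Req, Done}
EG A[safe U (¬error ∧ ¬start)]: greatest fixpoint, start Z0 = {Ack, Reset, Req, Done}, keep only states in Sat with some successor in Z. Z1 = {Reset, Done}; Z2 = {Done}; fixed.
Sat(EG A[safe U (¬error ∧ ¬start)]) = {Done}

{Done}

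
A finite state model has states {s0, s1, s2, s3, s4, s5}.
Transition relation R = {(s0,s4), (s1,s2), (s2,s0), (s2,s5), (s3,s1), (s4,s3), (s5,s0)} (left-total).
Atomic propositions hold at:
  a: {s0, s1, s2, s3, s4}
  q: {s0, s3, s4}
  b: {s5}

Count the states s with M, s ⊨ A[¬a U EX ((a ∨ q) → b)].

Sat(¬a) = {s5}
Sat(a ∨ q) = {s0, s1, s2, s3, s4}
Sat((a ∨ q) → b) = {s5}
Sat(EX ((a ∨ q) → b)) = {s : some successor in {s5}} = {s2}
A[¬a U EX ((a ∨ q) → b)]: least fixpoint, start Z0 = Sat(EX ((a ∨ q) → b)) = {s2}, add states in Sat(¬a) with every successor in Z. Already a fixed point.
Sat(A[¬a U EX ((a ∨ q) → b)]) = {s2}
|Sat(A[¬a U EX ((a ∨ q) → b)])| = |{s2}| = 1.

1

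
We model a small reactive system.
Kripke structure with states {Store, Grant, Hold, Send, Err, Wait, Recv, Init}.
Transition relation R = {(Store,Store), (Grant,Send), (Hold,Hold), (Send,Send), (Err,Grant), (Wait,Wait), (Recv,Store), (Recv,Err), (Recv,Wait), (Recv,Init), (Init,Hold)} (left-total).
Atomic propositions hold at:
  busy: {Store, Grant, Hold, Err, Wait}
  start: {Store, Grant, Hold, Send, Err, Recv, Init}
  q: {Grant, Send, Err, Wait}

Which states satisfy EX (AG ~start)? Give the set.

Sat(~start) = {Wait}
AG ~start: greatest fixpoint, start Z0 = {Wait}, keep only states in Sat with every successor in Z. Already a fixed point.
Sat(AG ~start) = {Wait}
Sat(EX (AG ~start)) = {s : some successor in {Wait}} = {Wait, Recv}

{Wait, Recv}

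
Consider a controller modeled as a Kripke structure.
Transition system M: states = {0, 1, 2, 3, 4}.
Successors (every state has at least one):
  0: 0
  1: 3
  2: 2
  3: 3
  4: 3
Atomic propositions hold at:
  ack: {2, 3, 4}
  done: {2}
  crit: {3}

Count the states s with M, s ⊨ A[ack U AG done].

AG done: greatest fixpoint, start Z0 = {2}, keep only states in Sat with every successor in Z. Already a fixed point.
Sat(AG done) = {2}
A[ack U AG done]: least fixpoint, start Z0 = Sat(AG done) = {2}, add states in Sat(ack) with every successor in Z. Already a fixed point.
Sat(A[ack U AG done]) = {2}
|Sat(A[ack U AG done])| = |{2}| = 1.

1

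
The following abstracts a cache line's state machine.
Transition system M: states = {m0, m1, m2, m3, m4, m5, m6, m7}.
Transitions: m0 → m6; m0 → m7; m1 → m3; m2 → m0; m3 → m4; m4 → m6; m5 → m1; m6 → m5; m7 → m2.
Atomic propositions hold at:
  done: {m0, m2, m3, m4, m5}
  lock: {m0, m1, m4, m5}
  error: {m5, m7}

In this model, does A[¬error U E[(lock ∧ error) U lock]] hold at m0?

Yes

Sat(¬error) = {m0, m1, m2, m3, m4, m6}
Sat(lock ∧ error) = {m5}
E[(lock ∧ error) U lock]: least fixpoint, start Z0 = Sat(lock) = {m0, m1, m4, m5}, add states in Sat(lock ∧ error) with some successor in Z. Already a fixed point.
Sat(E[(lock ∧ error) U lock]) = {m0, m1, m4, m5}
A[¬error U E[(lock ∧ error) U lock]]: least fixpoint, start Z0 = Sat(E[(lock ∧ error) U lock]) = {m0, m1, m4, m5}, add states in Sat(¬error) with every successor in Z. Z1 = {m0, m1, m2, m3, m4, m5, m6}; fixed.
Sat(A[¬error U E[(lock ∧ error) U lock]]) = {m0, m1, m2, m3, m4, m5, m6}
m0 ∈ Sat(A[¬error U E[(lock ∧ error) U lock]]) = {m0, m1, m2, m3, m4, m5, m6}, so the formula holds at m0.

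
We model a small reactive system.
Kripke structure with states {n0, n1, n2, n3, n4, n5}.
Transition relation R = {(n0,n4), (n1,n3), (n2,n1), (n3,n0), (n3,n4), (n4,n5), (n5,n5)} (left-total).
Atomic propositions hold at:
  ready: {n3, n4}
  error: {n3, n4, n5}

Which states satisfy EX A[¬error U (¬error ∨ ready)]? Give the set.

{n0, n1, n2, n3}

Sat(¬error) = {n0, n1, n2}
Sat(¬error ∨ ready) = {n0, n1, n2, n3, n4}
A[¬error U (¬error ∨ ready)]: least fixpoint, start Z0 = Sat((¬error ∨ ready)) = {n0, n1, n2, n3, n4}, add states in Sat(¬error) with every successor in Z. Already a fixed point.
Sat(A[¬error U (¬error ∨ ready)]) = {n0, n1, n2, n3, n4}
Sat(EX A[¬error U (¬error ∨ ready)]) = {s : some successor in {n0, n1, n2, n3, n4}} = {n0, n1, n2, n3}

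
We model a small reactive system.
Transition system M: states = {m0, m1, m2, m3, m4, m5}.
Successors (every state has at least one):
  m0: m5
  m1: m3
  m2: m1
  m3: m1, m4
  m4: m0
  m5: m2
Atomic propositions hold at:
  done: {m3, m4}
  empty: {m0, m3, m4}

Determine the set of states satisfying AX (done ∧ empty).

Sat(done ∧ empty) = {m3, m4}
Sat(AX (done ∧ empty)) = {s : every successor in {m3, m4}} = {m1}

{m1}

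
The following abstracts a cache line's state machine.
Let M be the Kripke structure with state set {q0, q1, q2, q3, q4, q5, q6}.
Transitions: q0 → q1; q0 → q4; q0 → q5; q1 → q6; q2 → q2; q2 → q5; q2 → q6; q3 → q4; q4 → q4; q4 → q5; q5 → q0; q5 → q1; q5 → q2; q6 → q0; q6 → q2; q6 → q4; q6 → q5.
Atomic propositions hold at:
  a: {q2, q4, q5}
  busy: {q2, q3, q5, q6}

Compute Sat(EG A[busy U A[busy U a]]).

{q2, q3, q4, q5}

A[busy U a]: least fixpoint, start Z0 = Sat(a) = {q2, q4, q5}, add states in Sat(busy) with every successor in Z. Z1 = {q2, q3, q4, q5}; fixed.
Sat(A[busy U a]) = {q2, q3, q4, q5}
A[busy U A[busy U a]]: least fixpoint, start Z0 = Sat(A[busy U a]) = {q2, q3, q4, q5}, add states in Sat(busy) with every successor in Z. Already a fixed point.
Sat(A[busy U A[busy U a]]) = {q2, q3, q4, q5}
EG A[busy U A[busy U a]]: greatest fixpoint, start Z0 = {q2, q3, q4, q5}, keep only states in Sat with some successor in Z. Already a fixed point.
Sat(EG A[busy U A[busy U a]]) = {q2, q3, q4, q5}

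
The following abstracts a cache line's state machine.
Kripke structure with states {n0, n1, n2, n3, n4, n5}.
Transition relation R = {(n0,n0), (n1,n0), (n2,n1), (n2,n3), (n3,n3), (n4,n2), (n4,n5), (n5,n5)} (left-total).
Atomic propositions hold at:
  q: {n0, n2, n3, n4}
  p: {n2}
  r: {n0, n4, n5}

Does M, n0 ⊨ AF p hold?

AF p: least fixpoint, start Z0 = {n2}, add states with every successor in Z. Already a fixed point.
Sat(AF p) = {n2}
n0 ∉ Sat(AF p) = {n2}, so the formula does not hold at n0.

No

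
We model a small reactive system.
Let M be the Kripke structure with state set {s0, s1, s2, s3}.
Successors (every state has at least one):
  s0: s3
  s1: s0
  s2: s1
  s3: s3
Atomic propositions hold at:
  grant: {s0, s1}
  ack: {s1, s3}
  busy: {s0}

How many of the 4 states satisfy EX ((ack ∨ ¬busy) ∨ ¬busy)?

3

Sat(¬busy) = {s1, s2, s3}
Sat(ack ∨ ¬busy) = {s1, s2, s3}
Sat((ack ∨ ¬busy) ∨ ¬busy) = {s1, s2, s3}
Sat(EX ((ack ∨ ¬busy) ∨ ¬busy)) = {s : some successor in {s1, s2, s3}} = {s0, s2, s3}
|Sat(EX ((ack ∨ ¬busy) ∨ ¬busy))| = |{s0, s2, s3}| = 3.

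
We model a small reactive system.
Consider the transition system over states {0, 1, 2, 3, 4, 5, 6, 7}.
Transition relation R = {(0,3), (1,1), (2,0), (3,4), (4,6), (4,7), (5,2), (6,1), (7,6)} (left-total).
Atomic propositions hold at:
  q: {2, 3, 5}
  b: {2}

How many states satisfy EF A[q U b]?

2

A[q U b]: least fixpoint, start Z0 = Sat(b) = {2}, add states in Sat(q) with every successor in Z. Z1 = {2, 5}; fixed.
Sat(A[q U b]) = {2, 5}
EF A[q U b]: least fixpoint, start Z0 = {2, 5}, add states with some successor in Z. Already a fixed point.
Sat(EF A[q U b]) = {2, 5}
|Sat(EF A[q U b])| = |{2, 5}| = 2.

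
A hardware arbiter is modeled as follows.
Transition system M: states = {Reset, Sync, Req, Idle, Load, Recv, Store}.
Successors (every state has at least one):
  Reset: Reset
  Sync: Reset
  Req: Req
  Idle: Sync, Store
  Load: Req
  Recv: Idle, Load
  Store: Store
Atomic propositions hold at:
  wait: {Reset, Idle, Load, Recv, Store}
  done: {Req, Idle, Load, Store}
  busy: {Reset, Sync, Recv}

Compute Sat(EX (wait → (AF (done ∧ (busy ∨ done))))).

{Req, Idle, Load, Recv, Store}

Sat(busy ∨ done) = {Reset, Sync, Req, Idle, Load, Recv, Store}
Sat(done ∧ (busy ∨ done)) = {Req, Idle, Load, Store}
AF (done ∧ (busy ∨ done)): least fixpoint, start Z0 = {Req, Idle, Load, Store}, add states with every successor in Z. Z1 = {Req, Idle, Load, Recv, Store}; fixed.
Sat(AF (done ∧ (busy ∨ done))) = {Req, Idle, Load, Recv, Store}
Sat(wait → (AF (done ∧ (busy ∨ done)))) = {Sync, Req, Idle, Load, Recv, Store}
Sat(EX (wait → (AF (done ∧ (busy ∨ done))))) = {s : some successor in {Sync, Req, Idle, Load, Recv, Store}} = {Req, Idle, Load, Recv, Store}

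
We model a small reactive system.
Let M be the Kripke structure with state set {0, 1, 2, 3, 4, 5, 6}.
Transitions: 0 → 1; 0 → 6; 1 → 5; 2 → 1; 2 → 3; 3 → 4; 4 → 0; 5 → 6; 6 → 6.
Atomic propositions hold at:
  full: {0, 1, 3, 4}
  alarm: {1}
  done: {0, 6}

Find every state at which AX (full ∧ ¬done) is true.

{2, 3}

Sat(¬done) = {1, 2, 3, 4, 5}
Sat(full ∧ ¬done) = {1, 3, 4}
Sat(AX (full ∧ ¬done)) = {s : every successor in {1, 3, 4}} = {2, 3}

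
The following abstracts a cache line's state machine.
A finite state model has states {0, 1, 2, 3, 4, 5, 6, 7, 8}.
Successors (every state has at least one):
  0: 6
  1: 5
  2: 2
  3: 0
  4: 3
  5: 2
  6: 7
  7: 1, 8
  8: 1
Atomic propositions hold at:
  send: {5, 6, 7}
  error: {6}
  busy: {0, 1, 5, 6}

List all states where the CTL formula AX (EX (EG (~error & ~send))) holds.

Sat(~error) = {0, 1, 2, 3, 4, 5, 7, 8}
Sat(~send) = {0, 1, 2, 3, 4, 8}
Sat(~error & ~send) = {0, 1, 2, 3, 4, 8}
EG (~error & ~send): greatest fixpoint, start Z0 = {0, 1, 2, 3, 4, 8}, keep only states in Sat with some successor in Z. Z1 = {2, 3, 4, 8}; Z2 = {2, 4}; Z3 = {2}; fixed.
Sat(EG (~error & ~send)) = {2}
Sat(EX (EG (~error & ~send))) = {s : some successor in {2}} = {2, 5}
Sat(AX (EX (EG (~error & ~send)))) = {s : every successor in {2, 5}} = {1, 2, 5}

{1, 2, 5}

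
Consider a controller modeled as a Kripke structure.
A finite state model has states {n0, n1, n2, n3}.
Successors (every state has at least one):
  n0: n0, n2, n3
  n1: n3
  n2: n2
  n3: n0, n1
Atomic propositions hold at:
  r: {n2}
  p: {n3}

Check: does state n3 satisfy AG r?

AG r: greatest fixpoint, start Z0 = {n2}, keep only states in Sat with every successor in Z. Already a fixed point.
Sat(AG r) = {n2}
n3 ∉ Sat(AG r) = {n2}, so the formula does not hold at n3.

No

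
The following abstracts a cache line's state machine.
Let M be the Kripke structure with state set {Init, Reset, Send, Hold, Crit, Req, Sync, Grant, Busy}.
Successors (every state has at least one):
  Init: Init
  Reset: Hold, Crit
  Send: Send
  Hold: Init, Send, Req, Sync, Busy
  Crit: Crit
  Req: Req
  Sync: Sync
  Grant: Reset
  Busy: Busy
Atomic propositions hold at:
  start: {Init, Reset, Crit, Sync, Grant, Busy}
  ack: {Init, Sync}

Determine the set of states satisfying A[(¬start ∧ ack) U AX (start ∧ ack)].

Sat(¬start) = {Send, Hold, Req}
Sat(¬start ∧ ack) = ∅
Sat(start ∧ ack) = {Init, Sync}
Sat(AX (start ∧ ack)) = {s : every successor in {Init, Sync}} = {Init, Sync}
A[(¬start ∧ ack) U AX (start ∧ ack)]: least fixpoint, start Z0 = Sat(AX (start ∧ ack)) = {Init, Sync}, add states in Sat(¬start ∧ ack) with every successor in Z. Already a fixed point.
Sat(A[(¬start ∧ ack) U AX (start ∧ ack)]) = {Init, Sync}

{Init, Sync}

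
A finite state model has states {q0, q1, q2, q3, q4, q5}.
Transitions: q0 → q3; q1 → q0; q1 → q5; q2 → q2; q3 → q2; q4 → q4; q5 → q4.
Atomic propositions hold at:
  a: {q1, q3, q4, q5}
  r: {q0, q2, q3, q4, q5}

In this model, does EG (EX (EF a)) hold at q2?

No

EF a: least fixpoint, start Z0 = {q1, q3, q4, q5}, add states with some successor in Z. Z1 = {q0, q1, q3, q4, q5}; fixed.
Sat(EF a) = {q0, q1, q3, q4, q5}
Sat(EX (EF a)) = {s : some successor in {q0, q1, q3, q4, q5}} = {q0, q1, q4, q5}
EG (EX (EF a)): greatest fixpoint, start Z0 = {q0, q1, q4, q5}, keep only states in Sat with some successor in Z. Z1 = {q1, q4, q5}; fixed.
Sat(EG (EX (EF a))) = {q1, q4, q5}
q2 ∉ Sat(EG (EX (EF a))) = {q1, q4, q5}, so the formula does not hold at q2.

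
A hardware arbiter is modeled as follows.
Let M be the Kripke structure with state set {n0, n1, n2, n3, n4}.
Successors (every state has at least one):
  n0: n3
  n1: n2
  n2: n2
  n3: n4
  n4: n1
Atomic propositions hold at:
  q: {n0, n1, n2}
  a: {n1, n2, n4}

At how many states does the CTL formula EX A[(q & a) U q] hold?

3

Sat(q & a) = {n1, n2}
A[(q & a) U q]: least fixpoint, start Z0 = Sat(q) = {n0, n1, n2}, add states in Sat(q & a) with every successor in Z. Already a fixed point.
Sat(A[(q & a) U q]) = {n0, n1, n2}
Sat(EX A[(q & a) U q]) = {s : some successor in {n0, n1, n2}} = {n1, n2, n4}
|Sat(EX A[(q & a) U q])| = |{n1, n2, n4}| = 3.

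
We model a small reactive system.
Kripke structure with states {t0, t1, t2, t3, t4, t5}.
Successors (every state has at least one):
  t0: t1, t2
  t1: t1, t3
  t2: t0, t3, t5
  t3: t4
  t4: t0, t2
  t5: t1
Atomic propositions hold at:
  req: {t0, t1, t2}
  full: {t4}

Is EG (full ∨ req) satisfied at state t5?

Sat(full ∨ req) = {t0, t1, t2, t4}
EG (full ∨ req): greatest fixpoint, start Z0 = {t0, t1, t2, t4}, keep only states in Sat with some successor in Z. Already a fixed point.
Sat(EG (full ∨ req)) = {t0, t1, t2, t4}
t5 ∉ Sat(EG (full ∨ req)) = {t0, t1, t2, t4}, so the formula does not hold at t5.

No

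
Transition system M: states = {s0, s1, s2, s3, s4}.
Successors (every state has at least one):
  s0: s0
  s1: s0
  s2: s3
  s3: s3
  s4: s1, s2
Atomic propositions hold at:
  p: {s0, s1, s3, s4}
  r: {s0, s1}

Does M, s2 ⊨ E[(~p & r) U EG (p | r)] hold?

No

Sat(~p) = {s2}
Sat(~p & r) = ∅
Sat(p | r) = {s0, s1, s3, s4}
EG (p | r): greatest fixpoint, start Z0 = {s0, s1, s3, s4}, keep only states in Sat with some successor in Z. Already a fixed point.
Sat(EG (p | r)) = {s0, s1, s3, s4}
E[(~p & r) U EG (p | r)]: least fixpoint, start Z0 = Sat(EG (p | r)) = {s0, s1, s3, s4}, add states in Sat(~p & r) with some successor in Z. Already a fixed point.
Sat(E[(~p & r) U EG (p | r)]) = {s0, s1, s3, s4}
s2 ∉ Sat(E[(~p & r) U EG (p | r)]) = {s0, s1, s3, s4}, so the formula does not hold at s2.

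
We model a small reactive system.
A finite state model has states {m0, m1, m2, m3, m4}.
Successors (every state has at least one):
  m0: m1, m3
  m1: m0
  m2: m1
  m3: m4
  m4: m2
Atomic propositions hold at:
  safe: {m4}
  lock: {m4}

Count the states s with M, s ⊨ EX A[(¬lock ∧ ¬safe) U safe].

Sat(¬lock) = {m0, m1, m2, m3}
Sat(¬safe) = {m0, m1, m2, m3}
Sat(¬lock ∧ ¬safe) = {m0, m1, m2, m3}
A[(¬lock ∧ ¬safe) U safe]: least fixpoint, start Z0 = Sat(safe) = {m4}, add states in Sat(¬lock ∧ ¬safe) with every successor in Z. Z1 = {m3, m4}; fixed.
Sat(A[(¬lock ∧ ¬safe) U safe]) = {m3, m4}
Sat(EX A[(¬lock ∧ ¬safe) U safe]) = {s : some successor in {m3, m4}} = {m0, m3}
|Sat(EX A[(¬lock ∧ ¬safe) U safe])| = |{m0, m3}| = 2.

2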